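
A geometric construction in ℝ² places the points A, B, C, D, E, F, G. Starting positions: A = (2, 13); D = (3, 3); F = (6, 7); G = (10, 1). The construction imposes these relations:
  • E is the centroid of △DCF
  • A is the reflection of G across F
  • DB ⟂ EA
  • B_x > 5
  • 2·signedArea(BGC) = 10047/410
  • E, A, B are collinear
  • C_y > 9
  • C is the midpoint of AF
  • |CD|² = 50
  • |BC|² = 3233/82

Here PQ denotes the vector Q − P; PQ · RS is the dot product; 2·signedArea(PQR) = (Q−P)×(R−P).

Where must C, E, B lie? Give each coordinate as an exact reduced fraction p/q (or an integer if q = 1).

1. C_x = 4  [C is the midpoint of AF]
2. C_y = 10  [C is the midpoint of AF]
   → C = (4, 10)
3. E_x = 13/3  [E is the centroid of △DCF]
4. E_y = 20/3  [E is the centroid of △DCF]
   → E = (13/3, 20/3)
5. B_x = 2199/410  [E, A, B are collinear ∩ DB ⟂ EA]
6. B_y = 1587/410  [E, A, B are collinear ∩ DB ⟂ EA]
   → B = (2199/410, 1587/410)

B = (2199/410, 1587/410)
C = (4, 10)
E = (13/3, 20/3)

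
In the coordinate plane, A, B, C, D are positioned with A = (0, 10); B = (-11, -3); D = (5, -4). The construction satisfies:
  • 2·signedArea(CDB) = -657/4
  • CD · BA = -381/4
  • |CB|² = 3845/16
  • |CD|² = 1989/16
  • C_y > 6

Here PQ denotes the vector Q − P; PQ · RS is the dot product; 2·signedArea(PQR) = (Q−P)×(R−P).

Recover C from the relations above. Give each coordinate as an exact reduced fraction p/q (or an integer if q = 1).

C = (5/4, 13/2)

1. C_x = 5/4  [CD · BA = -381/4 ∩ 2·signedArea(CDB) = -657/4]
2. C_y = 13/2  [CD · BA = -381/4 ∩ 2·signedArea(CDB) = -657/4]
   → C = (5/4, 13/2)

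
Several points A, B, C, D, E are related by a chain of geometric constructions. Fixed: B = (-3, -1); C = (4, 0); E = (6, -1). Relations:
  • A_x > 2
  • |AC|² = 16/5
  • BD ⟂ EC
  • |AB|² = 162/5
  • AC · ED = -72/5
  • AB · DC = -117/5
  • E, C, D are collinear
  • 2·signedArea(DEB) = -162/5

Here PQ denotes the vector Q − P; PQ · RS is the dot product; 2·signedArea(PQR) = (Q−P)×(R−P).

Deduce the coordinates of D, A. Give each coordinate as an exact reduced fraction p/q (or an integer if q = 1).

1. D_x = -6/5  [E, C, D are collinear ∩ BD ⟂ EC]
2. D_y = 13/5  [E, C, D are collinear ∩ BD ⟂ EC]
   → D = (-6/5, 13/5)
3. A_x = 12/5  [line 36/5·x + -18/5·y + -72/5 = 0 ∩ |AC|² = 16/5]
4. A_y = 4/5  [line 36/5·x + -18/5·y + -72/5 = 0 ∩ |AC|² = 16/5]
   → A = (12/5, 4/5)

A = (12/5, 4/5)
D = (-6/5, 13/5)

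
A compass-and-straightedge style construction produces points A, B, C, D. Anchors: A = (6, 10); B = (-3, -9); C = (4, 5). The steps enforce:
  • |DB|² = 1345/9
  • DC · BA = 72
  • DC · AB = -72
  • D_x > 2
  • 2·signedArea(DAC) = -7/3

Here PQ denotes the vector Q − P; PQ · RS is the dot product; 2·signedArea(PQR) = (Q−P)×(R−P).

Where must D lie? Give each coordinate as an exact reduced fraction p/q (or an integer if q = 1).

1. D_x = 7/3  [DC · AB = -72 ∩ 2·signedArea(DAC) = -7/3]
2. D_y = 2  [DC · AB = -72 ∩ 2·signedArea(DAC) = -7/3]
   → D = (7/3, 2)

D = (7/3, 2)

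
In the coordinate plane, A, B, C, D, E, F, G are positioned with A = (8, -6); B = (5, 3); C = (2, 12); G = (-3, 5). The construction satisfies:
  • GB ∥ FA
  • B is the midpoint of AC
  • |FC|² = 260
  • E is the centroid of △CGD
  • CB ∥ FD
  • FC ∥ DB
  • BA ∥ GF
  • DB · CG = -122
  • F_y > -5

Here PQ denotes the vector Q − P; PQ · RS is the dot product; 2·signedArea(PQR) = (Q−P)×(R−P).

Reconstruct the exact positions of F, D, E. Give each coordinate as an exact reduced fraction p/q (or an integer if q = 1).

1. F_x = 0  [GB ∥ FA ∩ BA ∥ GF]
2. F_y = -4  [GB ∥ FA ∩ BA ∥ GF]
   → F = (0, -4)
3. D_x = 3  [FC ∥ DB ∩ CB ∥ FD]
4. D_y = -13  [FC ∥ DB ∩ CB ∥ FD]
   → D = (3, -13)
5. E_x = 2/3  [E is the centroid of △CGD]
6. E_y = 4/3  [E is the centroid of △CGD]
   → E = (2/3, 4/3)

D = (3, -13)
E = (2/3, 4/3)
F = (0, -4)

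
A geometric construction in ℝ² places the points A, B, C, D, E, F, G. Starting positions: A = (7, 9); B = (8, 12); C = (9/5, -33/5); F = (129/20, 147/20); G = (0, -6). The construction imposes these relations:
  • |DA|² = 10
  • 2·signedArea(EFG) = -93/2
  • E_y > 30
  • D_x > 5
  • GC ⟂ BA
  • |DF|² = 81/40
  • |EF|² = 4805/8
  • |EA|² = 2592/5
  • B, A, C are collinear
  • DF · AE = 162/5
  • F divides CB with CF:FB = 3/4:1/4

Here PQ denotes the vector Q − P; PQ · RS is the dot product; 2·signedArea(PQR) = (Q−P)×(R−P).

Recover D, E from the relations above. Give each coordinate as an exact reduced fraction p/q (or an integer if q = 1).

1. E_x = 71/5  [line 267/20·x + -129/20·y + 39/5 = 0 ∩ |EA|² = 2592/5]
2. E_y = 153/5  [line 267/20·x + -129/20·y + 39/5 = 0 ∩ |EA|² = 2592/5]
   → E = (71/5, 153/5)
3. D_x = 6  [line -36/5·x + -108/5·y + 864/5 = 0 ∩ |DA|² = 10]
4. D_y = 6  [line -36/5·x + -108/5·y + 864/5 = 0 ∩ |DA|² = 10]
   → D = (6, 6)

D = (6, 6)
E = (71/5, 153/5)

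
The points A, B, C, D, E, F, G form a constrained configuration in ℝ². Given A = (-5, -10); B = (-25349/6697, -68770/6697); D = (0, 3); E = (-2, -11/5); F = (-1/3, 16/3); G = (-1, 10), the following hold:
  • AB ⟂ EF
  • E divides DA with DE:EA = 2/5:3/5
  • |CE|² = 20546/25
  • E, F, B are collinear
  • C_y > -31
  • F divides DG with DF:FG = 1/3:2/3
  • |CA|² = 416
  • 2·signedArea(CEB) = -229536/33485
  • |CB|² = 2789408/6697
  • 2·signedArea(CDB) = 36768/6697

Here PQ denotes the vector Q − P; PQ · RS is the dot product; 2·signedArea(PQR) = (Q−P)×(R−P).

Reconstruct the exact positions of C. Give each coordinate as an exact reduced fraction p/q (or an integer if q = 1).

C = (-9, -30)

1. C_x = -9  [2·signedArea(CEB) = -229536/33485 ∩ 2·signedArea(CDB) = 36768/6697]
2. C_y = -30  [2·signedArea(CEB) = -229536/33485 ∩ 2·signedArea(CDB) = 36768/6697]
   → C = (-9, -30)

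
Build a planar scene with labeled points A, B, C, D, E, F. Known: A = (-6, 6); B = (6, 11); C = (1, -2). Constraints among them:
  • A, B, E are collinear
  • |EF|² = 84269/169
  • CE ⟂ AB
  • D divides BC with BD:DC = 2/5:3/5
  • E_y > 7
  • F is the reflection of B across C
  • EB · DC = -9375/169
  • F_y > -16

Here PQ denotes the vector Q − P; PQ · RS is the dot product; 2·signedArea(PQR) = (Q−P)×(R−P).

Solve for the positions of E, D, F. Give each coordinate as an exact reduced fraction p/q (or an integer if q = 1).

D = (4, 29/5)
E = (-486/169, 1234/169)
F = (-4, -15)

1. E_x = -486/169  [A, B, E are collinear ∩ CE ⟂ AB]
2. E_y = 1234/169  [A, B, E are collinear ∩ CE ⟂ AB]
   → E = (-486/169, 1234/169)
3. D_x = 4  [D divides BC with BD:DC = 2/5:3/5]
4. D_y = 29/5  [D divides BC with BD:DC = 2/5:3/5]
   → D = (4, 29/5)
5. F_x = -4  [F is the reflection of B across C]
6. F_y = -15  [F is the reflection of B across C]
   → F = (-4, -15)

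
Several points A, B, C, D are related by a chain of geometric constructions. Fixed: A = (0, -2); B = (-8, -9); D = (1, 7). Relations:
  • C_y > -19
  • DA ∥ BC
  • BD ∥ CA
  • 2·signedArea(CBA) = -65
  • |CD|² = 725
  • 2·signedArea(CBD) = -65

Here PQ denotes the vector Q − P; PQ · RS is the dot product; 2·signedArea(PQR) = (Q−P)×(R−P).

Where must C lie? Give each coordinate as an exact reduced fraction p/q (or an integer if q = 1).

1. C_x = -9  [BD ∥ CA ∩ DA ∥ BC]
2. C_y = -18  [BD ∥ CA ∩ DA ∥ BC]
   → C = (-9, -18)

C = (-9, -18)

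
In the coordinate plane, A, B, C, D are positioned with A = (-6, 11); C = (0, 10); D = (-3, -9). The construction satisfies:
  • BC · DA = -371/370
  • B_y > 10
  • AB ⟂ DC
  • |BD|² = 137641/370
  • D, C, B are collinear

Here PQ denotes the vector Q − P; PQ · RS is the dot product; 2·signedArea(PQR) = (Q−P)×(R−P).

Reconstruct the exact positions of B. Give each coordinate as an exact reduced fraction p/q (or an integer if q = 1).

B = (3/370, 3719/370)

1. B_x = 3/370  [D, C, B are collinear ∩ AB ⟂ DC]
2. B_y = 3719/370  [D, C, B are collinear ∩ AB ⟂ DC]
   → B = (3/370, 3719/370)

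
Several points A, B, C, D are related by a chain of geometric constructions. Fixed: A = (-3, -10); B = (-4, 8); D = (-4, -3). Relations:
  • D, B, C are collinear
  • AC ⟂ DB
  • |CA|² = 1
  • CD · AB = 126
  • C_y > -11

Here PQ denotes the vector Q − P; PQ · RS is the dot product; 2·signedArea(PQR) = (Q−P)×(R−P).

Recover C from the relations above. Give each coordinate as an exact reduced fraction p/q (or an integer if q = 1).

1. C_x = -4  [D, B, C are collinear ∩ AC ⟂ DB]
2. C_y = -10  [D, B, C are collinear ∩ AC ⟂ DB]
   → C = (-4, -10)

C = (-4, -10)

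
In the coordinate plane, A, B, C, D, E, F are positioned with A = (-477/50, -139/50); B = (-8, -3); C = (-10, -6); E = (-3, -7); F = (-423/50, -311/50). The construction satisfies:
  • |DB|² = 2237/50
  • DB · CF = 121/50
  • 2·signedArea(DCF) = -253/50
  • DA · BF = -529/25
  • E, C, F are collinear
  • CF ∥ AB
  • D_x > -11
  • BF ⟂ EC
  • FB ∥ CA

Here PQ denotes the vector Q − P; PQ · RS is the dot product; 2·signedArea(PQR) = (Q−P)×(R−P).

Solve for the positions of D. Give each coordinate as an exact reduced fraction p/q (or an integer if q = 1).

1. D_x = -523/50  [2·signedArea(DCF) = -253/50 ∩ DB · CF = 121/50]
2. D_y = -461/50  [2·signedArea(DCF) = -253/50 ∩ DB · CF = 121/50]
   → D = (-523/50, -461/50)

D = (-523/50, -461/50)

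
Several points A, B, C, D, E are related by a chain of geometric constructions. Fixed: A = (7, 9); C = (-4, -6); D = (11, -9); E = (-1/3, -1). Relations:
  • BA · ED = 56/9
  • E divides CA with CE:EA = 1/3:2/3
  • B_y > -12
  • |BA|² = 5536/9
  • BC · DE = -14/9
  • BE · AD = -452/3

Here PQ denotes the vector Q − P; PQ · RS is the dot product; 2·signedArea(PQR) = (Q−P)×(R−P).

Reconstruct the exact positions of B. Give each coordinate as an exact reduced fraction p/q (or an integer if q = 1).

1. B_x = -23/3  [BA · ED = 56/9 ∩ BE · AD = -452/3]
2. B_y = -11  [BA · ED = 56/9 ∩ BE · AD = -452/3]
   → B = (-23/3, -11)

B = (-23/3, -11)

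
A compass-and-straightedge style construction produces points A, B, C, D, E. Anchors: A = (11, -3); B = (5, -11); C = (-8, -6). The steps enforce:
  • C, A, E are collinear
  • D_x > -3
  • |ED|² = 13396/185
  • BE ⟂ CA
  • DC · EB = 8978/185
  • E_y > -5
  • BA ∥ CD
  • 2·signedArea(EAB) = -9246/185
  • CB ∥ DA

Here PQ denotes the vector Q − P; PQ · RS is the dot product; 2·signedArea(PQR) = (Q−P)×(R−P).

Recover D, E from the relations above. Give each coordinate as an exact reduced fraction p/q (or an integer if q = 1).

1. D_x = -2  [CB ∥ DA ∩ BA ∥ CD]
2. D_y = 2  [CB ∥ DA ∩ BA ∥ CD]
   → D = (-2, 2)
3. E_x = 724/185  [C, A, E are collinear ∩ BE ⟂ CA]
4. E_y = -762/185  [C, A, E are collinear ∩ BE ⟂ CA]
   → E = (724/185, -762/185)

D = (-2, 2)
E = (724/185, -762/185)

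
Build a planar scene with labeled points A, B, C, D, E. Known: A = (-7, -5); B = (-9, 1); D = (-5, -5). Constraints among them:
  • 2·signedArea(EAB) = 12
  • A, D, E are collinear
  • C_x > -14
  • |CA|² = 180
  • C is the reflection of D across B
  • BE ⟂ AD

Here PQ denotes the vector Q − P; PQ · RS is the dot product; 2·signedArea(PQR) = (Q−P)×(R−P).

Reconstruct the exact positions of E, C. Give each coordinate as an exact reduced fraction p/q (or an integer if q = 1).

C = (-13, 7)
E = (-9, -5)

1. E_x = -9  [A, D, E are collinear ∩ BE ⟂ AD]
2. E_y = -5  [A, D, E are collinear ∩ BE ⟂ AD]
   → E = (-9, -5)
3. C_x = -13  [C is the reflection of D across B]
4. C_y = 7  [C is the reflection of D across B]
   → C = (-13, 7)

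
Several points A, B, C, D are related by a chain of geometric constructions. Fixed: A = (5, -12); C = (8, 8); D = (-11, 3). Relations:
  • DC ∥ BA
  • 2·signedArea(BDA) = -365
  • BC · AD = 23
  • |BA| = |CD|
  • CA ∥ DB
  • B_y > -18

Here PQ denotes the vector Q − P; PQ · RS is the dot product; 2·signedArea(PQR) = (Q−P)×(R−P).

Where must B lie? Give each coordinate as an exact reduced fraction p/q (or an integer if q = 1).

B = (-14, -17)

1. B_x = -14  [DC ∥ BA ∩ CA ∥ DB]
2. B_y = -17  [DC ∥ BA ∩ CA ∥ DB]
   → B = (-14, -17)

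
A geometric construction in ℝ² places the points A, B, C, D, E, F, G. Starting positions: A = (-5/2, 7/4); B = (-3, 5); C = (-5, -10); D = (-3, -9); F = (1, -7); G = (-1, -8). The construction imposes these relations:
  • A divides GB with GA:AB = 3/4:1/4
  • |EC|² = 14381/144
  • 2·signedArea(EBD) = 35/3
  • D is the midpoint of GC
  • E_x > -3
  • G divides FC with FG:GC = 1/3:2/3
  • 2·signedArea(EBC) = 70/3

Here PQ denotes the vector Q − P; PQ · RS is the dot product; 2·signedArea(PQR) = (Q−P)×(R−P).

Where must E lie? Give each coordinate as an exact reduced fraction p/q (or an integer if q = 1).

1. E_x = -13/6  [2·signedArea(EBD) = 35/3 ∩ 2·signedArea(EBC) = 70/3]
2. E_y = -5/12  [2·signedArea(EBD) = 35/3 ∩ 2·signedArea(EBC) = 70/3]
   → E = (-13/6, -5/12)

E = (-13/6, -5/12)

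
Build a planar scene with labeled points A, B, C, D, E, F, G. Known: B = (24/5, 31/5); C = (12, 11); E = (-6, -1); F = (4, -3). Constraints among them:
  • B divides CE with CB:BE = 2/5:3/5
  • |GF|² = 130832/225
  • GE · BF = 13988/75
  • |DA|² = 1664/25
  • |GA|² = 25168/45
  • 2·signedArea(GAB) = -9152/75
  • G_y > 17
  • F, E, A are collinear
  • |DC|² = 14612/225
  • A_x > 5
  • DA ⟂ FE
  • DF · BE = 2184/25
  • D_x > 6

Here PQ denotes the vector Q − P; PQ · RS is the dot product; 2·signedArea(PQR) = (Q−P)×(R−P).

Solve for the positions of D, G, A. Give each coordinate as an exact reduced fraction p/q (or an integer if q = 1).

1. D_x = 104/15  [line 54/5·x + 36/5·y + -2724/25 = 0 ∩ |DC|² = 14612/225]
2. D_y = 71/15  [line 54/5·x + 36/5·y + -2724/25 = 0 ∩ |DC|² = 14612/225]
   → D = (104/15, 71/15)
3. A_x = 16/3  [F, E, A are collinear ∩ DA ⟂ FE]
4. A_y = -49/15  [F, E, A are collinear ∩ DA ⟂ FE]
   → A = (16/3, -49/15)
5. G_x = 256/15  [2·signedArea(GAB) = -9152/75 ∩ GE · BF = 13988/75]
6. G_y = 259/15  [2·signedArea(GAB) = -9152/75 ∩ GE · BF = 13988/75]
   → G = (256/15, 259/15)

A = (16/3, -49/15)
D = (104/15, 71/15)
G = (256/15, 259/15)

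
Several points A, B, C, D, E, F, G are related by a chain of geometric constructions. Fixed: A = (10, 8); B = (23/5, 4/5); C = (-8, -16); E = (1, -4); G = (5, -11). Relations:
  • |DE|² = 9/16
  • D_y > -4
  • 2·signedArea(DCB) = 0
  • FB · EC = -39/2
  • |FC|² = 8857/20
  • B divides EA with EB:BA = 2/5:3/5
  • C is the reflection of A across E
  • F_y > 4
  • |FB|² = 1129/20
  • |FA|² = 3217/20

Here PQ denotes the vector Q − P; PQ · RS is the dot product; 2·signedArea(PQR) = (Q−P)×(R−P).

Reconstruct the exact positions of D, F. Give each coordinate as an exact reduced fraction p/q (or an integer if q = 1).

1. D_x = 29/20  [line -84/5·x + 63/5·y + 336/5 = 0 ∩ |DE|² = 9/16]
2. D_y = -17/5  [line -84/5·x + 63/5·y + 336/5 = 0 ∩ |DE|² = 9/16]
   → D = (29/20, -17/5)
3. F_x = -21/10  [line 9·x + 12·y + -63/2 = 0 ∩ |FC|² = 8857/20]
4. F_y = 21/5  [line 9·x + 12·y + -63/2 = 0 ∩ |FC|² = 8857/20]
   → F = (-21/10, 21/5)

D = (29/20, -17/5)
F = (-21/10, 21/5)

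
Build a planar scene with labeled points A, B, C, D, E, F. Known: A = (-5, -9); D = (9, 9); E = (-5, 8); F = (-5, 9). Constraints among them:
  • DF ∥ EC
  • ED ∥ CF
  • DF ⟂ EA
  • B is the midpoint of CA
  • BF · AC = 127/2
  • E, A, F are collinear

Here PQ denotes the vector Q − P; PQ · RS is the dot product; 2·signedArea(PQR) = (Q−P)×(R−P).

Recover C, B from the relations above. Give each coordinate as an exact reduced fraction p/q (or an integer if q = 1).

1. C_x = -19  [ED ∥ CF ∩ DF ∥ EC]
2. C_y = 8  [ED ∥ CF ∩ DF ∥ EC]
   → C = (-19, 8)
3. B_x = -12  [B is the midpoint of CA]
4. B_y = -1/2  [B is the midpoint of CA]
   → B = (-12, -1/2)

B = (-12, -1/2)
C = (-19, 8)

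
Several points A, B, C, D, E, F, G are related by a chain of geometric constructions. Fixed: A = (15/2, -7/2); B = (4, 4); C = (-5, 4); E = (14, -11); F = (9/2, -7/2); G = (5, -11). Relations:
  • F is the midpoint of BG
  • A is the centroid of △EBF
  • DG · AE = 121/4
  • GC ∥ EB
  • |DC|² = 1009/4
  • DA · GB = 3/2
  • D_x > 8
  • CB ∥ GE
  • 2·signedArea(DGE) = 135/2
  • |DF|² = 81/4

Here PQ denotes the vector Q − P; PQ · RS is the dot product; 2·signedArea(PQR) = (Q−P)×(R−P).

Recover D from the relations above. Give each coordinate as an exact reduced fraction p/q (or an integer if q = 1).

1. D_x = 9  [2·signedArea(DGE) = 135/2 ∩ DA · GB = 3/2]
2. D_y = -7/2  [2·signedArea(DGE) = 135/2 ∩ DA · GB = 3/2]
   → D = (9, -7/2)

D = (9, -7/2)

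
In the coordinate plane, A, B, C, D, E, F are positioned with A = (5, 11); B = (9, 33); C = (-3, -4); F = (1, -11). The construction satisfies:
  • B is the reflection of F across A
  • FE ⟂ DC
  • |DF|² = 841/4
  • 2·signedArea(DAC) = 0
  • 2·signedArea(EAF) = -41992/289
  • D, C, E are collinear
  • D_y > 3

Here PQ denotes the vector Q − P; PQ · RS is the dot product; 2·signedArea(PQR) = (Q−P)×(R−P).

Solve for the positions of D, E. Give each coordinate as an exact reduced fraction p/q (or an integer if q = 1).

1. D_x = 1  [line 15·x + -8·y + 13 = 0 ∩ |DF|² = 841/4]
2. D_y = 7/2  [line 15·x + -8·y + 13 = 0 ∩ |DF|² = 841/4]
   → D = (1, 7/2)
3. E_x = -1451/289  [D, C, E are collinear ∩ FE ⟂ DC]
4. E_y = -2251/289  [D, C, E are collinear ∩ FE ⟂ DC]
   → E = (-1451/289, -2251/289)

D = (1, 7/2)
E = (-1451/289, -2251/289)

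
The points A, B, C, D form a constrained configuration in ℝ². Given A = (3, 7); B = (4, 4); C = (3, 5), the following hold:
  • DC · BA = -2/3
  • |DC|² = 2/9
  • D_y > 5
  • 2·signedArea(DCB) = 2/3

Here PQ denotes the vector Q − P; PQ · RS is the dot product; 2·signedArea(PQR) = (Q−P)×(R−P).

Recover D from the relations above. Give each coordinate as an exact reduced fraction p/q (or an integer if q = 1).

1. D_x = 10/3  [2·signedArea(DCB) = 2/3 ∩ DC · BA = -2/3]
2. D_y = 16/3  [2·signedArea(DCB) = 2/3 ∩ DC · BA = -2/3]
   → D = (10/3, 16/3)

D = (10/3, 16/3)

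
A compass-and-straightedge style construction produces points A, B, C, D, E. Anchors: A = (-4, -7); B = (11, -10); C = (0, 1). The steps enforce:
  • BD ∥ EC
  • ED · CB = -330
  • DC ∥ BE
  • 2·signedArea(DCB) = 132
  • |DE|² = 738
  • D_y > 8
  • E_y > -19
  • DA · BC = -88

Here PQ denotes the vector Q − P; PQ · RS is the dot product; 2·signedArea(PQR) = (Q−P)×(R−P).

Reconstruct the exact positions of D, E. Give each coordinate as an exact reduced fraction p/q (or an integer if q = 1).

D = (4, 9)
E = (7, -18)

1. D_x = 4  [2·signedArea(DCB) = 132 ∩ DA · BC = -88]
2. D_y = 9  [2·signedArea(DCB) = 132 ∩ DA · BC = -88]
   → D = (4, 9)
3. E_x = 7  [BD ∥ EC ∩ DC ∥ BE]
4. E_y = -18  [BD ∥ EC ∩ DC ∥ BE]
   → E = (7, -18)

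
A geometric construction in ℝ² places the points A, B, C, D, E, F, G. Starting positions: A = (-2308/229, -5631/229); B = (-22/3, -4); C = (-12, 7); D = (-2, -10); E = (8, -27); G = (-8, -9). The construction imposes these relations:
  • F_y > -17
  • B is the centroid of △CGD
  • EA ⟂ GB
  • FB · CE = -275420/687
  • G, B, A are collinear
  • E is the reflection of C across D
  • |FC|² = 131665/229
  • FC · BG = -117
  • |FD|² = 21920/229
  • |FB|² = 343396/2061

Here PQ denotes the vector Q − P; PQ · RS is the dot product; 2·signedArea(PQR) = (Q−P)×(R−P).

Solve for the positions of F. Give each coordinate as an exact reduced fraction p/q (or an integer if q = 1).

F = (-2070/229, -3846/229)

1. F_x = -2070/229  [FC · BG = -117 ∩ FB · CE = -275420/687]
2. F_y = -3846/229  [FC · BG = -117 ∩ FB · CE = -275420/687]
   → F = (-2070/229, -3846/229)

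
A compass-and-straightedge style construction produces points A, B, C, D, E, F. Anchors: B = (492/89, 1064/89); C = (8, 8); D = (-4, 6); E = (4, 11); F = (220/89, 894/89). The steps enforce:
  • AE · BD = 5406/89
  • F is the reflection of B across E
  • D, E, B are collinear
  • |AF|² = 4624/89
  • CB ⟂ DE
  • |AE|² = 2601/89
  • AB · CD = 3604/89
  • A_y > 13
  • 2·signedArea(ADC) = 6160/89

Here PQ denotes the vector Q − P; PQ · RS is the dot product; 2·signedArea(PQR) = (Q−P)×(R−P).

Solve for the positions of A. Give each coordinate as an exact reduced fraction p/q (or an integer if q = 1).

A = (764/89, 1234/89)

1. A_x = 764/89  [2·signedArea(ADC) = 6160/89 ∩ AB · CD = 3604/89]
2. A_y = 1234/89  [2·signedArea(ADC) = 6160/89 ∩ AB · CD = 3604/89]
   → A = (764/89, 1234/89)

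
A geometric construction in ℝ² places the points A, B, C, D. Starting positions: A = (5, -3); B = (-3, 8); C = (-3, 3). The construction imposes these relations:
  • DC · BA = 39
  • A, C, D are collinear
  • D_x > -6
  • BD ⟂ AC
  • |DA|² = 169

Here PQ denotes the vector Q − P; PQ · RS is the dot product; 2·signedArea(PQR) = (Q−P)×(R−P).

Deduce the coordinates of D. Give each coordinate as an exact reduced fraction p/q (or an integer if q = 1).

D = (-27/5, 24/5)

1. D_x = -27/5  [A, C, D are collinear ∩ BD ⟂ AC]
2. D_y = 24/5  [A, C, D are collinear ∩ BD ⟂ AC]
   → D = (-27/5, 24/5)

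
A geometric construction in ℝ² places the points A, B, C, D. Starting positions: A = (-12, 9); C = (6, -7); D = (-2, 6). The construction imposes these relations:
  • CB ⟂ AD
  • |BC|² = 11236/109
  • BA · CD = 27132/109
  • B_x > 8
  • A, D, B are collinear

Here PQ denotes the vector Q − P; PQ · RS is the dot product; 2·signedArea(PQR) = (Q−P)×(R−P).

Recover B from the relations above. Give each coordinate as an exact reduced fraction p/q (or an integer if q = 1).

B = (972/109, 297/109)

1. B_x = 972/109  [A, D, B are collinear ∩ CB ⟂ AD]
2. B_y = 297/109  [A, D, B are collinear ∩ CB ⟂ AD]
   → B = (972/109, 297/109)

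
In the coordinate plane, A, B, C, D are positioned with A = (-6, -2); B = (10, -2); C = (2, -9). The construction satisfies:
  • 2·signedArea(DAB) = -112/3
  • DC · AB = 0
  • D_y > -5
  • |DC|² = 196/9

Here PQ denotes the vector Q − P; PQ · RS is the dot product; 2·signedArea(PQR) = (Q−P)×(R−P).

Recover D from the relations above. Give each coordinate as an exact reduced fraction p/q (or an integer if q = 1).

1. D_x = 2  [DC · AB = 0 ∩ 2·signedArea(DAB) = -112/3]
2. D_y = -13/3  [DC · AB = 0 ∩ 2·signedArea(DAB) = -112/3]
   → D = (2, -13/3)

D = (2, -13/3)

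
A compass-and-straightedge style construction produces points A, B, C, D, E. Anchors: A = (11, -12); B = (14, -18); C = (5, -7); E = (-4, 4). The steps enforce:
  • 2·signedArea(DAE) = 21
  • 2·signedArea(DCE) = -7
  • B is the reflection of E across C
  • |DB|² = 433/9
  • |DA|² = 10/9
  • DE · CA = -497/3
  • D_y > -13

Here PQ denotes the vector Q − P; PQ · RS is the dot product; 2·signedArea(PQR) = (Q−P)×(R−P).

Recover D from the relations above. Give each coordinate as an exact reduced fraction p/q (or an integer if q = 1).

D = (10, -37/3)

1. D_x = 10  [2·signedArea(DCE) = -7 ∩ DE · CA = -497/3]
2. D_y = -37/3  [2·signedArea(DCE) = -7 ∩ DE · CA = -497/3]
   → D = (10, -37/3)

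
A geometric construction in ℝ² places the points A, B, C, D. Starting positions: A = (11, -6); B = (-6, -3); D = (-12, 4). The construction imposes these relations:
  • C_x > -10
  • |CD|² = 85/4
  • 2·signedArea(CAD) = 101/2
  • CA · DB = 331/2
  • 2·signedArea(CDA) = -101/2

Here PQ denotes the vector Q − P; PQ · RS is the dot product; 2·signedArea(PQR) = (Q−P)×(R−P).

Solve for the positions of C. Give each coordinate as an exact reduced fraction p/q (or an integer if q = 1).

C = (-9, 1/2)

1. C_x = -9  [2·signedArea(CAD) = 101/2 ∩ CA · DB = 331/2]
2. C_y = 1/2  [2·signedArea(CAD) = 101/2 ∩ CA · DB = 331/2]
   → C = (-9, 1/2)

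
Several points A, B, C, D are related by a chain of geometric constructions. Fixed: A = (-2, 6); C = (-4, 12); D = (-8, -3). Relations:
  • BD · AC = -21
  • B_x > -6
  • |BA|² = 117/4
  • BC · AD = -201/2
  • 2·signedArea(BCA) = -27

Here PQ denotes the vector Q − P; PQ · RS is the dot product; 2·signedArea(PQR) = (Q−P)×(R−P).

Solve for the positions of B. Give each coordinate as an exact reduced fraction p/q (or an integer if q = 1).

B = (-5, 3/2)

1. B_x = -5  [BC · AD = -201/2 ∩ BD · AC = -21]
2. B_y = 3/2  [BC · AD = -201/2 ∩ BD · AC = -21]
   → B = (-5, 3/2)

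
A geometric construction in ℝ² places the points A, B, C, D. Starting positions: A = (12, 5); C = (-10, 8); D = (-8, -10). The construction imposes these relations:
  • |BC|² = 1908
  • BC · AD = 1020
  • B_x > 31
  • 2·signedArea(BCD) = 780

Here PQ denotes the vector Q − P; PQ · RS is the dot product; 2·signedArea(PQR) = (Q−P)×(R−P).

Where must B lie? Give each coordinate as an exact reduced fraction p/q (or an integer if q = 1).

1. B_x = 32  [2·signedArea(BCD) = 780 ∩ BC · AD = 1020]
2. B_y = 20  [2·signedArea(BCD) = 780 ∩ BC · AD = 1020]
   → B = (32, 20)

B = (32, 20)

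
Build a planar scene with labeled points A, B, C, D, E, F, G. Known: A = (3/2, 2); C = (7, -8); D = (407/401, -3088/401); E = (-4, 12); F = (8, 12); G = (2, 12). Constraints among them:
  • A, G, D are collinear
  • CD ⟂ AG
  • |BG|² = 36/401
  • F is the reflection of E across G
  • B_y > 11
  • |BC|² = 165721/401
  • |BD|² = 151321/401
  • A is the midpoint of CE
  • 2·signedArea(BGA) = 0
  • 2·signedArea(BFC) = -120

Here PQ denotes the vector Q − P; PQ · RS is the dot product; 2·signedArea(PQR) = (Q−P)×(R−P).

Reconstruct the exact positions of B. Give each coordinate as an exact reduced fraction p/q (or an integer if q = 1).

B = (796/401, 4692/401)

1. B_x = 796/401  [line 10·x + -1/2·y + -14 = 0 ∩ |BC|² = 165721/401]
2. B_y = 4692/401  [line 10·x + -1/2·y + -14 = 0 ∩ |BC|² = 165721/401]
   → B = (796/401, 4692/401)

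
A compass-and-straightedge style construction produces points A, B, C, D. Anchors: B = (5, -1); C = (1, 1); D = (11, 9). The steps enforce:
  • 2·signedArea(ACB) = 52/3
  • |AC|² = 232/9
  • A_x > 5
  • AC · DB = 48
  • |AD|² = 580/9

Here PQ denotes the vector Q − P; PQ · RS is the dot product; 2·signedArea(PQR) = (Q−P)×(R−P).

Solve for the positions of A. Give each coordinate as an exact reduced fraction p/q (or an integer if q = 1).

1. A_x = 17/3  [AC · DB = 48 ∩ 2·signedArea(ACB) = 52/3]
2. A_y = 3  [AC · DB = 48 ∩ 2·signedArea(ACB) = 52/3]
   → A = (17/3, 3)

A = (17/3, 3)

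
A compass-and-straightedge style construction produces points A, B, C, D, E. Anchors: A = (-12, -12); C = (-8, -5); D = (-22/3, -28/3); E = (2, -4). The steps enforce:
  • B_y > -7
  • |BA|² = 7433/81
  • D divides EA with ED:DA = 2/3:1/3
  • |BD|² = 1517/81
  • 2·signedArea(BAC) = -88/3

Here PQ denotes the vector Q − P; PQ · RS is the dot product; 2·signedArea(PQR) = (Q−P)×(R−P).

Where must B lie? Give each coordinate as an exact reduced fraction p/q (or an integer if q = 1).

1. B_x = -40/9  [line -7·x + 4·y + -20/3 = 0 ∩ |BA|² = 7433/81]
2. B_y = -55/9  [line -7·x + 4·y + -20/3 = 0 ∩ |BA|² = 7433/81]
   → B = (-40/9, -55/9)

B = (-40/9, -55/9)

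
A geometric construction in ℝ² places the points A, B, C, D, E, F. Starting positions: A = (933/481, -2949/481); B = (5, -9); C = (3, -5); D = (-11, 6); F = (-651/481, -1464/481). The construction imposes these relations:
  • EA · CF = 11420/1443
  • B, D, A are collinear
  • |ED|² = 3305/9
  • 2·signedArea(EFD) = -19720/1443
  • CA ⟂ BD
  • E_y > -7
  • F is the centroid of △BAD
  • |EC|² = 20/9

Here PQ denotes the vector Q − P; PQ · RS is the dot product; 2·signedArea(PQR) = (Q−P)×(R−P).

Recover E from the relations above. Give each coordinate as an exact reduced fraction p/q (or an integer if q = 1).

1. E_x = 11/3  [EA · CF = 11420/1443 ∩ 2·signedArea(EFD) = -19720/1443]
2. E_y = -19/3  [EA · CF = 11420/1443 ∩ 2·signedArea(EFD) = -19720/1443]
   → E = (11/3, -19/3)

E = (11/3, -19/3)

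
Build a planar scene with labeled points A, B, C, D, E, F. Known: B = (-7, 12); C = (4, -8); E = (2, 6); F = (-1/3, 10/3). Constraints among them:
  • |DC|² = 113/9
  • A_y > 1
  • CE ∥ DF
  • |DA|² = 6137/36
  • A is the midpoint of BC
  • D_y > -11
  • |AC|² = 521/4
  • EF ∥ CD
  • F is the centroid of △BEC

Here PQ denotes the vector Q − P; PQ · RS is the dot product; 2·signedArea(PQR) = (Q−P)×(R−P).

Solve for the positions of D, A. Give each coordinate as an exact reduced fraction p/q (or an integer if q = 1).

1. D_x = 5/3  [CE ∥ DF ∩ EF ∥ CD]
2. D_y = -32/3  [CE ∥ DF ∩ EF ∥ CD]
   → D = (5/3, -32/3)
3. A_x = -3/2  [A is the midpoint of BC]
4. A_y = 2  [A is the midpoint of BC]
   → A = (-3/2, 2)

A = (-3/2, 2)
D = (5/3, -32/3)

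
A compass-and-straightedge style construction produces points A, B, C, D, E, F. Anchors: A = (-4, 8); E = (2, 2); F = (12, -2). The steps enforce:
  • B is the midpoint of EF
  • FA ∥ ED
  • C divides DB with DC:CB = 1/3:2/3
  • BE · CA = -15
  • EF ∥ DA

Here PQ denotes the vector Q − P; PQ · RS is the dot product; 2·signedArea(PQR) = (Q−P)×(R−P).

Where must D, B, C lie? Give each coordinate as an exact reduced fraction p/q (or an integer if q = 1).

B = (7, 0)
C = (-7, 8)
D = (-14, 12)

1. D_x = -14  [EF ∥ DA ∩ FA ∥ ED]
2. D_y = 12  [EF ∥ DA ∩ FA ∥ ED]
   → D = (-14, 12)
3. B_x = 7  [B is the midpoint of EF]
4. B_y = 0  [B is the midpoint of EF]
   → B = (7, 0)
5. C_x = -7  [C divides DB with DC:CB = 1/3:2/3]
6. C_y = 8  [C divides DB with DC:CB = 1/3:2/3]
   → C = (-7, 8)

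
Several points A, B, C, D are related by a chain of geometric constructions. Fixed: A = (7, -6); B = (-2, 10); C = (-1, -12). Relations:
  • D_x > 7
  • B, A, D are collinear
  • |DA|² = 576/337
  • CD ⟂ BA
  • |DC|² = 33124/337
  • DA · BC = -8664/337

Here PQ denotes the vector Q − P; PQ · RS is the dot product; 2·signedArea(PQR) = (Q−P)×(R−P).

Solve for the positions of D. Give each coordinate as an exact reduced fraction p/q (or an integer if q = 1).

D = (2575/337, -2406/337)

1. D_x = 2575/337  [B, A, D are collinear ∩ CD ⟂ BA]
2. D_y = -2406/337  [B, A, D are collinear ∩ CD ⟂ BA]
   → D = (2575/337, -2406/337)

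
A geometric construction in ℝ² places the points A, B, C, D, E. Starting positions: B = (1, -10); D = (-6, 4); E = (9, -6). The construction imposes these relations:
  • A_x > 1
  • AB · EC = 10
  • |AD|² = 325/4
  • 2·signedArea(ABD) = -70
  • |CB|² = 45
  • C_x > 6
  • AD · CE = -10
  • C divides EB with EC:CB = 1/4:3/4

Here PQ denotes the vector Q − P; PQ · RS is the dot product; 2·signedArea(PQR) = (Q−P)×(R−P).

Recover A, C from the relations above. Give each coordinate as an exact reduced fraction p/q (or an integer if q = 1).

1. A_x = 3/2  [line -14·x + -7·y + 14 = 0 ∩ |AD|² = 325/4]
2. A_y = -1  [line -14·x + -7·y + 14 = 0 ∩ |AD|² = 325/4]
   → A = (3/2, -1)
3. C_x = 7  [AB · EC = 10 ∩ C divides EB with EC:CB = 1/4:3/4]
4. C_y = -7  [AB · EC = 10 ∩ C divides EB with EC:CB = 1/4:3/4]
   → C = (7, -7)

A = (3/2, -1)
C = (7, -7)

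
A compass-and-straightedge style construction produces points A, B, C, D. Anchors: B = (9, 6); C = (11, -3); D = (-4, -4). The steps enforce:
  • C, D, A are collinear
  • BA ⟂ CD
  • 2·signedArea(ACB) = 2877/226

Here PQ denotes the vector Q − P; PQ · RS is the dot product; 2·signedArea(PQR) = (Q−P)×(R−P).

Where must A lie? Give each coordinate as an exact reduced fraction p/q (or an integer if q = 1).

1. A_x = 2171/226  [C, D, A are collinear ∩ BA ⟂ CD]
2. A_y = -699/226  [C, D, A are collinear ∩ BA ⟂ CD]
   → A = (2171/226, -699/226)

A = (2171/226, -699/226)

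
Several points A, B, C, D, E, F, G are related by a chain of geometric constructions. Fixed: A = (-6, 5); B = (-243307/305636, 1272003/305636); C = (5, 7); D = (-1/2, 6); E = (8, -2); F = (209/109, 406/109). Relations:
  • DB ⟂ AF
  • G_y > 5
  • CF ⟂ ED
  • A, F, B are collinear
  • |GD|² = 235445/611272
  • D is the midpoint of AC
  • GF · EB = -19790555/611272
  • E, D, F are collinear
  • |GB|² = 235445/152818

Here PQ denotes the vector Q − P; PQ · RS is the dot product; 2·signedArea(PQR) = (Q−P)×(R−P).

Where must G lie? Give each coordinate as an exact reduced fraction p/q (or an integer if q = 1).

G = (-182981/305636, 1646545/305636)

1. G_x = -182981/305636  [line 2688395/305636·x + -1883275/305636·y + 23510465/611272 = 0 ∩ |GB|² = 235445/152818]
2. G_y = 1646545/305636  [line 2688395/305636·x + -1883275/305636·y + 23510465/611272 = 0 ∩ |GB|² = 235445/152818]
   → G = (-182981/305636, 1646545/305636)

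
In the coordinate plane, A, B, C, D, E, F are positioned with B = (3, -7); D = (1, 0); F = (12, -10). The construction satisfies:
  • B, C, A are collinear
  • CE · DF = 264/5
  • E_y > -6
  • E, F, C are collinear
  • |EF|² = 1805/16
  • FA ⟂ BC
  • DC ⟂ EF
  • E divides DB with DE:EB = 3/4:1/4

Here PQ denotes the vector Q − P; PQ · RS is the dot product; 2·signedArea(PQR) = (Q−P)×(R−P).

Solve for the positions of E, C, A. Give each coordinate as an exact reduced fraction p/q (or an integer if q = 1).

A = (3084/325, -4162/325)
C = (-4/5, -18/5)
E = (5/2, -21/4)

1. E_x = 5/2  [E divides DB with DE:EB = 3/4:1/4]
2. E_y = -21/4  [E divides DB with DE:EB = 3/4:1/4]
   → E = (5/2, -21/4)
3. C_x = -4/5  [E, F, C are collinear ∩ DC ⟂ EF]
4. C_y = -18/5  [E, F, C are collinear ∩ DC ⟂ EF]
   → C = (-4/5, -18/5)
5. A_x = 3084/325  [B, C, A are collinear ∩ FA ⟂ BC]
6. A_y = -4162/325  [B, C, A are collinear ∩ FA ⟂ BC]
   → A = (3084/325, -4162/325)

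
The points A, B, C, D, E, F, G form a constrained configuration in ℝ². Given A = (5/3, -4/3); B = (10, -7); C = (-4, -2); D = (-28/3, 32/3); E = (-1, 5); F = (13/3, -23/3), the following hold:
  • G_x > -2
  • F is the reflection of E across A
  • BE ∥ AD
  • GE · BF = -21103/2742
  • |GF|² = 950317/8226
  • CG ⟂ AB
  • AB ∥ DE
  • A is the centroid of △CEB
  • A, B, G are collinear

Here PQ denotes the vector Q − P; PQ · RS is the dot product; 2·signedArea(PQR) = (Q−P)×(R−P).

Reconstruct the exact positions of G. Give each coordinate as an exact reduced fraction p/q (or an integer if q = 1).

1. G_x = -1735/914  [A, B, G are collinear ∩ CG ⟂ AB]
2. G_y = 997/914  [A, B, G are collinear ∩ CG ⟂ AB]
   → G = (-1735/914, 997/914)

G = (-1735/914, 997/914)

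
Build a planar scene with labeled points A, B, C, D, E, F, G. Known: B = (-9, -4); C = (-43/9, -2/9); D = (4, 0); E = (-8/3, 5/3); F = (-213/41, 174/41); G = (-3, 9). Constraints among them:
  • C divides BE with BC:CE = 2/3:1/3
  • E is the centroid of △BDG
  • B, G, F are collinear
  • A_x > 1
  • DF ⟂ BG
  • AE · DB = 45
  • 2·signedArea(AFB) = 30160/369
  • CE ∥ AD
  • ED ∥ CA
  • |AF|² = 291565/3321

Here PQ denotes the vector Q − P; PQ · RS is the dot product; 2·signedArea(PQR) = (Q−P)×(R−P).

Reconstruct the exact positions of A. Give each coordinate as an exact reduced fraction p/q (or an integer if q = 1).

1. A_x = 17/9  [CE ∥ AD ∩ ED ∥ CA]
2. A_y = -17/9  [CE ∥ AD ∩ ED ∥ CA]
   → A = (17/9, -17/9)

A = (17/9, -17/9)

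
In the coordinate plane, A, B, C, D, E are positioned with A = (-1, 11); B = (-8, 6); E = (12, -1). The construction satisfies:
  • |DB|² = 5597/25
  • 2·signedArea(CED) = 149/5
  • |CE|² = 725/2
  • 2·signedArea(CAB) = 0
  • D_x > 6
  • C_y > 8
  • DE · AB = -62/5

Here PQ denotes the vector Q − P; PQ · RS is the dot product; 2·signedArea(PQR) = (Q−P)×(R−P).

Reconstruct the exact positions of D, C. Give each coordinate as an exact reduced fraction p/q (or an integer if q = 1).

C = (-9/2, 17/2)
D = (34/5, 19/5)

1. D_x = 34/5  [line 7·x + 5·y + -333/5 = 0 ∩ |DB|² = 5597/25]
2. D_y = 19/5  [line 7·x + 5·y + -333/5 = 0 ∩ |DB|² = 5597/25]
   → D = (34/5, 19/5)
3. C_x = -9/2  [2·signedArea(CAB) = 0 ∩ 2·signedArea(CED) = 149/5]
4. C_y = 17/2  [2·signedArea(CAB) = 0 ∩ 2·signedArea(CED) = 149/5]
   → C = (-9/2, 17/2)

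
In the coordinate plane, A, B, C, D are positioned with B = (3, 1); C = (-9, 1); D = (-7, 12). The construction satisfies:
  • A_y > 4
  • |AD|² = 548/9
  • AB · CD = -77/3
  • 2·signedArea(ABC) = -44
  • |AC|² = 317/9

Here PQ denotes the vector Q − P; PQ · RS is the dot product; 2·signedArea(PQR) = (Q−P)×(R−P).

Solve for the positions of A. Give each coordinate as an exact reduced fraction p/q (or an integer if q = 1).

1. A_x = -13/3  [2·signedArea(ABC) = -44 ∩ AB · CD = -77/3]
2. A_y = 14/3  [2·signedArea(ABC) = -44 ∩ AB · CD = -77/3]
   → A = (-13/3, 14/3)

A = (-13/3, 14/3)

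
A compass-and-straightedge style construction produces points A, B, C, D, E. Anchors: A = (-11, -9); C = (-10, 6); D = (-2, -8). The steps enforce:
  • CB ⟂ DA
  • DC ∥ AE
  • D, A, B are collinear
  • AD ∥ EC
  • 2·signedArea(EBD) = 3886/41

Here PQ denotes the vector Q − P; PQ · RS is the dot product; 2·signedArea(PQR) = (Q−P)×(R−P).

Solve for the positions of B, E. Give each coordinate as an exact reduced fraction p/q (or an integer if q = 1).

1. B_x = -343/41  [D, A, B are collinear ∩ CB ⟂ DA]
2. B_y = -357/41  [D, A, B are collinear ∩ CB ⟂ DA]
   → B = (-343/41, -357/41)
3. E_x = -19  [AD ∥ EC ∩ DC ∥ AE]
4. E_y = 5  [AD ∥ EC ∩ DC ∥ AE]
   → E = (-19, 5)

B = (-343/41, -357/41)
E = (-19, 5)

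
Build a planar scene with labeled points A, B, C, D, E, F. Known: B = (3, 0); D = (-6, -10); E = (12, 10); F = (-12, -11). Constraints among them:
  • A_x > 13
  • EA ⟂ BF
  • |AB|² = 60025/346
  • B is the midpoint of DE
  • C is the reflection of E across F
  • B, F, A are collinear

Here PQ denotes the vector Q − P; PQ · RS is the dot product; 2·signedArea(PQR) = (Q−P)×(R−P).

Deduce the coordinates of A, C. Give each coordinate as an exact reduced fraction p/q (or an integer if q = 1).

A = (4713/346, 2695/346)
C = (-36, -32)

1. A_x = 4713/346  [B, F, A are collinear ∩ EA ⟂ BF]
2. A_y = 2695/346  [B, F, A are collinear ∩ EA ⟂ BF]
   → A = (4713/346, 2695/346)
3. C_x = -36  [C is the reflection of E across F]
4. C_y = -32  [C is the reflection of E across F]
   → C = (-36, -32)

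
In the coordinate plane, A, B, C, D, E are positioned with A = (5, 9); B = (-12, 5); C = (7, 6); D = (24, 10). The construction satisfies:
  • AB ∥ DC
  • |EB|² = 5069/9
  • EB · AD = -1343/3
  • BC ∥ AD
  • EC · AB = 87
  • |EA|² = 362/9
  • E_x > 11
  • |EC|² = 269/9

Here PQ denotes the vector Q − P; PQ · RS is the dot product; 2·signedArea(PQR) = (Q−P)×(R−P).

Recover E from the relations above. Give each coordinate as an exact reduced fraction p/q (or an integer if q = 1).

1. E_x = 34/3  [EB · AD = -1343/3 ∩ EC · AB = 87]
2. E_y = 28/3  [EB · AD = -1343/3 ∩ EC · AB = 87]
   → E = (34/3, 28/3)

E = (34/3, 28/3)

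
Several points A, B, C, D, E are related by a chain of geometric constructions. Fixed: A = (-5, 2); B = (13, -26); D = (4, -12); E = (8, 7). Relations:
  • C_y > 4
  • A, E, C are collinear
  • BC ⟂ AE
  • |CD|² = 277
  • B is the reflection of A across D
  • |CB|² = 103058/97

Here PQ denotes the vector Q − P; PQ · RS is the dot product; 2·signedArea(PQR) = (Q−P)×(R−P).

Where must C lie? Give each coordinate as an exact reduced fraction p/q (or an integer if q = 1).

1. C_x = 126/97  [A, E, C are collinear ∩ BC ⟂ AE]
2. C_y = 429/97  [A, E, C are collinear ∩ BC ⟂ AE]
   → C = (126/97, 429/97)

C = (126/97, 429/97)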